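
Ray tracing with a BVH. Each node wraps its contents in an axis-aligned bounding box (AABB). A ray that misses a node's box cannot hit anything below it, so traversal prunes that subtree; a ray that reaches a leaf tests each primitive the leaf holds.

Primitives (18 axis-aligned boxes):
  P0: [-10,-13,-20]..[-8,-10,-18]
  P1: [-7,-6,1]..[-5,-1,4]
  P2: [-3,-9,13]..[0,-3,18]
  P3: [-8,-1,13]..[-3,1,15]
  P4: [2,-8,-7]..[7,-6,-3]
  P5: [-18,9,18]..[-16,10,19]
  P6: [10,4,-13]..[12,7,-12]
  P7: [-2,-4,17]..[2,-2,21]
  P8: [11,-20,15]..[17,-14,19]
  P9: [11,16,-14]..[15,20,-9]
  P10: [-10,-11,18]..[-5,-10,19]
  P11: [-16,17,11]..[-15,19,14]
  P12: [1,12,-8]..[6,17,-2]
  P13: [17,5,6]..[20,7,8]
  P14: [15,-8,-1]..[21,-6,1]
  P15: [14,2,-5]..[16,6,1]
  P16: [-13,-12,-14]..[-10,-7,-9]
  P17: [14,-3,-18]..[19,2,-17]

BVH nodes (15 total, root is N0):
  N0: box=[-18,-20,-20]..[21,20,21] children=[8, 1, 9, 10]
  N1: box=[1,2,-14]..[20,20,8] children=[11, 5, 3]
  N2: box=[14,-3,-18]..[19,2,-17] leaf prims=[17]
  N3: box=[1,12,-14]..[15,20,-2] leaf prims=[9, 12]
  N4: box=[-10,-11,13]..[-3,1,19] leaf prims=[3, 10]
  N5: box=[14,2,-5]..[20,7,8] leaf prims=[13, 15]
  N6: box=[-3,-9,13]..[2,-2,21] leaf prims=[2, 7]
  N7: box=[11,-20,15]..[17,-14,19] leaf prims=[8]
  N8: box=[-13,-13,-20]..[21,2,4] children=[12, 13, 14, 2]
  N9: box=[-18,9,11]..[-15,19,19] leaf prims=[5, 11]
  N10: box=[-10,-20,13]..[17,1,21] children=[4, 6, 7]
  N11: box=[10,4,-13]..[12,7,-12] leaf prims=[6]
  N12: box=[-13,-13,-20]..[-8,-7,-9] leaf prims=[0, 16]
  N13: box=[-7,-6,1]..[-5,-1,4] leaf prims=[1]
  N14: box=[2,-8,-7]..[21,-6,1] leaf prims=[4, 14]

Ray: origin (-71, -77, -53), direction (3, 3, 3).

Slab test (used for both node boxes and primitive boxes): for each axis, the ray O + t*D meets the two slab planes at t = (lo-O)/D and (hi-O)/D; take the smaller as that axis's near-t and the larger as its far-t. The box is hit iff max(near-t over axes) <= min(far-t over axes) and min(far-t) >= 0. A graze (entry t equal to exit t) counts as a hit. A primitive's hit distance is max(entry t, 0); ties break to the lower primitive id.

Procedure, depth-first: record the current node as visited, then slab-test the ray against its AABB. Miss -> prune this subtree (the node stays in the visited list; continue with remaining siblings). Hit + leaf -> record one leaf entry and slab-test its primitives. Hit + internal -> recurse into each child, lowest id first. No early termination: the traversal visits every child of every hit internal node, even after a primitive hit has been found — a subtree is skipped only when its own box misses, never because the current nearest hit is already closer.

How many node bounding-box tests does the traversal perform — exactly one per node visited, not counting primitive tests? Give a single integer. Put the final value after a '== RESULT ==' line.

Trace the traversal:
N0 x:[53/3,92/3] y:[19,97/3] z:[11,74/3] -> hit [19,74/3], descend [1, 8, 9, 10]
  N1 x:[24,91/3] y:[79/3,97/3] z:[13,61/3] -> miss, prune
  N8 x:[58/3,92/3] y:[64/3,79/3] z:[11,19] -> miss, prune
  N9 x:[53/3,56/3] y:[86/3,32] z:[64/3,24] -> miss, prune
  N10 x:[61/3,88/3] y:[19,26] z:[22,74/3] -> hit [22,74/3], descend [4, 6, 7]
    N4 x:[61/3,68/3] y:[22,26] z:[22,24] -> hit [22,68/3] leaf, test {P3(miss), P10(miss)}
    N6 x:[68/3,73/3] y:[68/3,25] z:[22,74/3] -> hit [68/3,73/3] leaf, test {P2@t=68/3, P7@t=73/3}
    N7 x:[82/3,88/3] y:[19,21] z:[68/3,24] -> miss, prune

Visited [0, 1, 8, 9, 10, 4, 6, 7]. Tests: 8 box, 2 leaf. Nearest: P2.

== RESULT ==
8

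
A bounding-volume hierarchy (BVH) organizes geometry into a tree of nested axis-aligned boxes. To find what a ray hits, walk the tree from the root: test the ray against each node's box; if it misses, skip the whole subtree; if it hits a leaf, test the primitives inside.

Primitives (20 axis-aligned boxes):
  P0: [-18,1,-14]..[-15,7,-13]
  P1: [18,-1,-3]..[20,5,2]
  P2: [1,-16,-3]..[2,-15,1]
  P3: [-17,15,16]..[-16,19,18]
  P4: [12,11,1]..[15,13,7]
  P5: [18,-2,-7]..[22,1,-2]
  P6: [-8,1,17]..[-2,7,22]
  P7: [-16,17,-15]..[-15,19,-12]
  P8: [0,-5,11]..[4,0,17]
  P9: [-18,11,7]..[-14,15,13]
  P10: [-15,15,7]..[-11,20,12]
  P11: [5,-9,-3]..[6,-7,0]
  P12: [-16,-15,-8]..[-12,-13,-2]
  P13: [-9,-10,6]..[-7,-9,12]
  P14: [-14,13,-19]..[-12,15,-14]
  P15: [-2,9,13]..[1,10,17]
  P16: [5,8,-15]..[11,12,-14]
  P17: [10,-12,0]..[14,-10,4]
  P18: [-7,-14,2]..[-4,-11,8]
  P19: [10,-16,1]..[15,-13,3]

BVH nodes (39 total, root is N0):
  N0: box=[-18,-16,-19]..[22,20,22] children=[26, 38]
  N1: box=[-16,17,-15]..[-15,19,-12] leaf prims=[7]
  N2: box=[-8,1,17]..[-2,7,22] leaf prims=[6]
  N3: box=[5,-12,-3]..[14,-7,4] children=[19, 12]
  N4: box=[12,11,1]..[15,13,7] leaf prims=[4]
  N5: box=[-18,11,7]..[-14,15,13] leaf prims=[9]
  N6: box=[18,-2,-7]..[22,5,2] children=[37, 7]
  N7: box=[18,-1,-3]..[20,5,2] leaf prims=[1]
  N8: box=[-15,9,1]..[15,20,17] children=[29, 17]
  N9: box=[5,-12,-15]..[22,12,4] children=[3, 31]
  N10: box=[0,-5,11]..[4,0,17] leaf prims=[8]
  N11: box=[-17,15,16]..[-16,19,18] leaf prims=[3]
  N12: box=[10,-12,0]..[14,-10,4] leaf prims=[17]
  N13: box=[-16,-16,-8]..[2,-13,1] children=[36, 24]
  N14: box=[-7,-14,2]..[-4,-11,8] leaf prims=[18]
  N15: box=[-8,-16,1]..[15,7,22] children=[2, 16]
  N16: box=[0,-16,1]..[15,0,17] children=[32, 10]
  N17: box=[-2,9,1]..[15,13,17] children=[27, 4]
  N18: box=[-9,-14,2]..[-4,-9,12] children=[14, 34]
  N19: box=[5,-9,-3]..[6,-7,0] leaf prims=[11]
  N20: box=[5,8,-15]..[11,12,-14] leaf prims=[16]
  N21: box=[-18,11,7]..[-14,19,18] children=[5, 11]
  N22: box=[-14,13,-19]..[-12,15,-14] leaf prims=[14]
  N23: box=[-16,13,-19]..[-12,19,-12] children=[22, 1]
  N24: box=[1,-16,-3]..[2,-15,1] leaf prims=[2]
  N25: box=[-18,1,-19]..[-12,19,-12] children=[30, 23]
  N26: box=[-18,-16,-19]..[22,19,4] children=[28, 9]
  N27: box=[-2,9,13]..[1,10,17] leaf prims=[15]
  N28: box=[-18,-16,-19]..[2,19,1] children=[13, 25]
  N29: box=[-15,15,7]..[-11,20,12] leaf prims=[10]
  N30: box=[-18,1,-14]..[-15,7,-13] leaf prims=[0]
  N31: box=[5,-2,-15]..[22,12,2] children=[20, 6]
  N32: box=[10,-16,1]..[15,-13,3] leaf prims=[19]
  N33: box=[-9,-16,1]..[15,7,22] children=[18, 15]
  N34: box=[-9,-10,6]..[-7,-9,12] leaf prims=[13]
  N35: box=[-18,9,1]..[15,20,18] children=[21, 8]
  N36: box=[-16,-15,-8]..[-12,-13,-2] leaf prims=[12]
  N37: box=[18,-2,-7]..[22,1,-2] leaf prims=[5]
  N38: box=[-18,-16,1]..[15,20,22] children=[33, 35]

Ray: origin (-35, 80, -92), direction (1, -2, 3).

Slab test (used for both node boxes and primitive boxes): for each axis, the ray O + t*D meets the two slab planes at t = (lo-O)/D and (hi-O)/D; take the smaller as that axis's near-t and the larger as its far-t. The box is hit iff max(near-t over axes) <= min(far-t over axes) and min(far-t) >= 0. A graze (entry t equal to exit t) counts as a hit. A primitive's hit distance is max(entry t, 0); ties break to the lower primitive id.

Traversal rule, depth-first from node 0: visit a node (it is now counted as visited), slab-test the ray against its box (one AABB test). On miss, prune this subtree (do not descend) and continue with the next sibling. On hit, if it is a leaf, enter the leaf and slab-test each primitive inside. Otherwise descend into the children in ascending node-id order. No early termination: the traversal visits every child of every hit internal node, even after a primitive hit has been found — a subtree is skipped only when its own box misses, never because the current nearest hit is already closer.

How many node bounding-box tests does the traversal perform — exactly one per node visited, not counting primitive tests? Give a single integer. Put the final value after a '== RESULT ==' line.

Trace the traversal:
N0 x:[17,57] y:[30,48] z:[73/3,38] -> hit [30,38], descend [26, 38]
  N26 x:[17,57] y:[61/2,48] z:[73/3,32] -> hit [61/2,32], descend [9, 28]
    N9 x:[40,57] y:[34,46] z:[77/3,32] -> miss, prune
    N28 x:[17,37] y:[61/2,48] z:[73/3,31] -> hit [61/2,31], descend [13, 25]
      N13 x:[19,37] y:[93/2,48] z:[28,31] -> miss, prune
      N25 x:[17,23] y:[61/2,79/2] z:[73/3,80/3] -> miss, prune
  N38 x:[17,50] y:[30,48] z:[31,38] -> hit [31,38], descend [33, 35]
    N33 x:[26,50] y:[73/2,48] z:[31,38] -> hit [73/2,38], descend [15, 18]
      N15 x:[27,50] y:[73/2,48] z:[31,38] -> hit [73/2,38], descend [2, 16]
        N2 x:[27,33] y:[73/2,79/2] z:[109/3,38] -> miss, prune
        N16 x:[35,50] y:[40,48] z:[31,109/3] -> miss, prune
      N18 x:[26,31] y:[89/2,47] z:[94/3,104/3] -> miss, prune
    N35 x:[17,50] y:[30,71/2] z:[31,110/3] -> hit [31,71/2], descend [8, 21]
      N8 x:[20,50] y:[30,71/2] z:[31,109/3] -> hit [31,71/2], descend [17, 29]
        N17 x:[33,50] y:[67/2,71/2] z:[31,109/3] -> hit [67/2,71/2], descend [4, 27]
          N4 x:[47,50] y:[67/2,69/2] z:[31,33] -> miss, prune
          N27 x:[33,36] y:[35,71/2] z:[35,109/3] -> hit [35,71/2] leaf, test {P15@t=35}
        N29 x:[20,24] y:[30,65/2] z:[33,104/3] -> miss, prune
      N21 x:[17,21] y:[61/2,69/2] z:[33,110/3] -> miss, prune

19 AABB tests over nodes [0, 26, 9, 28, 13, 25, 38, 33, 15, 2, 16, 18, 35, 8, 17, 4, 27, 29, 21]; 1 leaf entered; closest P15.

== RESULT ==
19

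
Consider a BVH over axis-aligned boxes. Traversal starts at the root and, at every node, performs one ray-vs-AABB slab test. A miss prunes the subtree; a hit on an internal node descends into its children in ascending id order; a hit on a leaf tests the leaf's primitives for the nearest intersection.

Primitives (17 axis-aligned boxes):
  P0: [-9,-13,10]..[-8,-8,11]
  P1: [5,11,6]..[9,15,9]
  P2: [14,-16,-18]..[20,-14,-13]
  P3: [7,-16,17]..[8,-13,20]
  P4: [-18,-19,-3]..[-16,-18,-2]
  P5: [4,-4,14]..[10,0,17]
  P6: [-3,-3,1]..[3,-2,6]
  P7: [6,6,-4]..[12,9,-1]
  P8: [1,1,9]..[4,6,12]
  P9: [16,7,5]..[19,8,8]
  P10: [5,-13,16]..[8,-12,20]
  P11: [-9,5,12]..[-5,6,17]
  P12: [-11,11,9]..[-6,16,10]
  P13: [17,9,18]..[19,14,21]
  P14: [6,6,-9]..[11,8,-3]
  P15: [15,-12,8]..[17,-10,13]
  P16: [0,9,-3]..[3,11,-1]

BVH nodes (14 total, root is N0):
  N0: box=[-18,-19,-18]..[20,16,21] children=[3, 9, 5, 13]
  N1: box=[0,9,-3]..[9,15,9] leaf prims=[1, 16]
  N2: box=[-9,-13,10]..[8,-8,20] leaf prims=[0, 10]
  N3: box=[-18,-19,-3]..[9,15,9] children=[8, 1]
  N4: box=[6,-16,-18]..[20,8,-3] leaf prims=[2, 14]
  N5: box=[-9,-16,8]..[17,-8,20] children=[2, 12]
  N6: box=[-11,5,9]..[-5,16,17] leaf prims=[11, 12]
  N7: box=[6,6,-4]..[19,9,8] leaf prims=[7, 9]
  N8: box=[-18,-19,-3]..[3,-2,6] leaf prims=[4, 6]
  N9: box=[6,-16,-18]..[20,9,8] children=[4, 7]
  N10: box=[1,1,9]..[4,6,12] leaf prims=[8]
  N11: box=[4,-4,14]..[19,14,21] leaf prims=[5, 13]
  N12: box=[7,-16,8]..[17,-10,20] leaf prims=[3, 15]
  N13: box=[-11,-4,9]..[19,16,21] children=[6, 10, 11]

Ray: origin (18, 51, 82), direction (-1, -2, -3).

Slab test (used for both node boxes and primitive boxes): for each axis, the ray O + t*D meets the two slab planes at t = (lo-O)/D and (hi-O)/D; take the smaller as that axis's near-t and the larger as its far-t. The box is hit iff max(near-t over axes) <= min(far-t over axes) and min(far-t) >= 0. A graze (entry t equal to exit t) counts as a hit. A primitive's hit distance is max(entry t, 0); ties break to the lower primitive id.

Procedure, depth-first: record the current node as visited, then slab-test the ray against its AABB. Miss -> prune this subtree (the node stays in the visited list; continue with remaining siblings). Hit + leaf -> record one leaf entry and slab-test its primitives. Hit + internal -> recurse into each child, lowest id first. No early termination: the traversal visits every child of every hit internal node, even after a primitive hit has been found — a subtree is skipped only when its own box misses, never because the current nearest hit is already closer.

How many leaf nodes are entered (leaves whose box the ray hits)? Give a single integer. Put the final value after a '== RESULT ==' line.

Trace the traversal:
N0 x:[-2,36] y:[35/2,35] z:[61/3,100/3] -> hit [61/3,100/3], descend [3, 5, 9, 13]
  N3 x:[9,36] y:[18,35] z:[73/3,85/3] -> hit [73/3,85/3], descend [1, 8]
    N1 x:[9,18] y:[18,21] z:[73/3,85/3] -> miss, prune
    N8 x:[15,36] y:[53/2,35] z:[76/3,85/3] -> hit [53/2,85/3] leaf, test {P4(miss), P6(miss)}
  N5 x:[1,27] y:[59/2,67/2] z:[62/3,74/3] -> miss, prune
  N9 x:[-2,12] y:[21,67/2] z:[74/3,100/3] -> miss, prune
  N13 x:[-1,29] y:[35/2,55/2] z:[61/3,73/3] -> hit [61/3,73/3], descend [6, 10, 11]
    N6 x:[23,29] y:[35/2,23] z:[65/3,73/3] -> hit [23,23] leaf, test {P11@t=23, P12(miss)}
    N10 x:[14,17] y:[45/2,25] z:[70/3,73/3] -> miss, prune
    N11 x:[-1,14] y:[37/2,55/2] z:[61/3,68/3] -> miss, prune

Summary -> nodes [0, 3, 1, 8, 5, 9, 13, 6, 10, 11]; box-tests=10; leaf-entries=2; first=P11

== RESULT ==
2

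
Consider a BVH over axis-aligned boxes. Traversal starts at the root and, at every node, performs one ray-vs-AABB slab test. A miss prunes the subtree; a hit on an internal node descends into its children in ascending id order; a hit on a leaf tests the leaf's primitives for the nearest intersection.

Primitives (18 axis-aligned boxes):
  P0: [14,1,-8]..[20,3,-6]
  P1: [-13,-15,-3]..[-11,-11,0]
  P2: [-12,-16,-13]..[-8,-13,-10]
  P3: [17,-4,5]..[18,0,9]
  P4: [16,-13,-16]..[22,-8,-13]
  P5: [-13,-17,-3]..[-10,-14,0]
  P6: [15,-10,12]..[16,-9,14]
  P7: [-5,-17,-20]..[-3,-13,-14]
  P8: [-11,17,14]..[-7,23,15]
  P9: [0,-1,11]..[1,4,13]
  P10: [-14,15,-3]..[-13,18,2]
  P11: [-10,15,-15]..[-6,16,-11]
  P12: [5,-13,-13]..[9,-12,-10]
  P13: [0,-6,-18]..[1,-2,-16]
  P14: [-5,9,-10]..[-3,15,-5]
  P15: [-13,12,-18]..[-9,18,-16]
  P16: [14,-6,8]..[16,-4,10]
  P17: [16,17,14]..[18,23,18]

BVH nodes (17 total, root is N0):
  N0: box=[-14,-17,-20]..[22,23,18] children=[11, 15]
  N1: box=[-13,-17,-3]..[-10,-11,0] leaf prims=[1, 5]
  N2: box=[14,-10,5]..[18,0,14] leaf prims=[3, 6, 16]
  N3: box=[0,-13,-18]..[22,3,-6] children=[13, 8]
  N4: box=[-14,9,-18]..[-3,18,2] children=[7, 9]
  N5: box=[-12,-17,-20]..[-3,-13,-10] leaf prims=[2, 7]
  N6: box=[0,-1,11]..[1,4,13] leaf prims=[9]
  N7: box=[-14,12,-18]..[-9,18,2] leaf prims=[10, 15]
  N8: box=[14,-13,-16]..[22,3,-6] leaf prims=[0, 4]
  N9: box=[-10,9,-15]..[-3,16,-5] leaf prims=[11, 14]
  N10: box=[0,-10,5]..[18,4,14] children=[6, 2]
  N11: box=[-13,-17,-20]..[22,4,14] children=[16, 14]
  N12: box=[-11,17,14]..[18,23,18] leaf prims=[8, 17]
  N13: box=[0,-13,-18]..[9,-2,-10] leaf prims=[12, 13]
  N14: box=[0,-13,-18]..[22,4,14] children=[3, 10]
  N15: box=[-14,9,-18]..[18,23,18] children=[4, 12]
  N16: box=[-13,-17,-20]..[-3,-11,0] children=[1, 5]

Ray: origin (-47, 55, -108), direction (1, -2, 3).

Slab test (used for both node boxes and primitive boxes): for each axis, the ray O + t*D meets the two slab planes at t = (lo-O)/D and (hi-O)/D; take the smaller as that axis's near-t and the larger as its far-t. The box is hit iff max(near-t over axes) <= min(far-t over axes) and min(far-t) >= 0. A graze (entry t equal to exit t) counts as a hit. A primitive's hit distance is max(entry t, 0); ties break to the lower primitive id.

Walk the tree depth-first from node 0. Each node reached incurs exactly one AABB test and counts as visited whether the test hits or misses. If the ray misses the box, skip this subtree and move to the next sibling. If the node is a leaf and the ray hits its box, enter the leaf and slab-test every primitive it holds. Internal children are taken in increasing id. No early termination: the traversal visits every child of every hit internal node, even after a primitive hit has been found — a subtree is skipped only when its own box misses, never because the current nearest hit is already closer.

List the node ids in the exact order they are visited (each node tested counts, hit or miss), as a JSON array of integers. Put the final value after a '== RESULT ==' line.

Trace the traversal:
N0 x:[33,69] y:[16,36] z:[88/3,42] -> hit [33,36], descend [11, 15]
  N11 x:[34,69] y:[51/2,36] z:[88/3,122/3] -> hit [34,36], descend [14, 16]
    N14 x:[47,69] y:[51/2,34] z:[30,122/3] -> miss, prune
    N16 x:[34,44] y:[33,36] z:[88/3,36] -> hit [34,36], descend [1, 5]
      N1 x:[34,37] y:[33,36] z:[35,36] -> hit [35,36] leaf, test {P1@t=35, P5@t=35}
      N5 x:[35,44] y:[34,36] z:[88/3,98/3] -> miss, prune
  N15 x:[33,65] y:[16,23] z:[30,42] -> miss, prune

Visited [0, 11, 14, 16, 1, 5, 15]. Tests: 7 box, 1 leaf. Nearest: P1.

== RESULT ==
[0, 11, 14, 16, 1, 5, 15]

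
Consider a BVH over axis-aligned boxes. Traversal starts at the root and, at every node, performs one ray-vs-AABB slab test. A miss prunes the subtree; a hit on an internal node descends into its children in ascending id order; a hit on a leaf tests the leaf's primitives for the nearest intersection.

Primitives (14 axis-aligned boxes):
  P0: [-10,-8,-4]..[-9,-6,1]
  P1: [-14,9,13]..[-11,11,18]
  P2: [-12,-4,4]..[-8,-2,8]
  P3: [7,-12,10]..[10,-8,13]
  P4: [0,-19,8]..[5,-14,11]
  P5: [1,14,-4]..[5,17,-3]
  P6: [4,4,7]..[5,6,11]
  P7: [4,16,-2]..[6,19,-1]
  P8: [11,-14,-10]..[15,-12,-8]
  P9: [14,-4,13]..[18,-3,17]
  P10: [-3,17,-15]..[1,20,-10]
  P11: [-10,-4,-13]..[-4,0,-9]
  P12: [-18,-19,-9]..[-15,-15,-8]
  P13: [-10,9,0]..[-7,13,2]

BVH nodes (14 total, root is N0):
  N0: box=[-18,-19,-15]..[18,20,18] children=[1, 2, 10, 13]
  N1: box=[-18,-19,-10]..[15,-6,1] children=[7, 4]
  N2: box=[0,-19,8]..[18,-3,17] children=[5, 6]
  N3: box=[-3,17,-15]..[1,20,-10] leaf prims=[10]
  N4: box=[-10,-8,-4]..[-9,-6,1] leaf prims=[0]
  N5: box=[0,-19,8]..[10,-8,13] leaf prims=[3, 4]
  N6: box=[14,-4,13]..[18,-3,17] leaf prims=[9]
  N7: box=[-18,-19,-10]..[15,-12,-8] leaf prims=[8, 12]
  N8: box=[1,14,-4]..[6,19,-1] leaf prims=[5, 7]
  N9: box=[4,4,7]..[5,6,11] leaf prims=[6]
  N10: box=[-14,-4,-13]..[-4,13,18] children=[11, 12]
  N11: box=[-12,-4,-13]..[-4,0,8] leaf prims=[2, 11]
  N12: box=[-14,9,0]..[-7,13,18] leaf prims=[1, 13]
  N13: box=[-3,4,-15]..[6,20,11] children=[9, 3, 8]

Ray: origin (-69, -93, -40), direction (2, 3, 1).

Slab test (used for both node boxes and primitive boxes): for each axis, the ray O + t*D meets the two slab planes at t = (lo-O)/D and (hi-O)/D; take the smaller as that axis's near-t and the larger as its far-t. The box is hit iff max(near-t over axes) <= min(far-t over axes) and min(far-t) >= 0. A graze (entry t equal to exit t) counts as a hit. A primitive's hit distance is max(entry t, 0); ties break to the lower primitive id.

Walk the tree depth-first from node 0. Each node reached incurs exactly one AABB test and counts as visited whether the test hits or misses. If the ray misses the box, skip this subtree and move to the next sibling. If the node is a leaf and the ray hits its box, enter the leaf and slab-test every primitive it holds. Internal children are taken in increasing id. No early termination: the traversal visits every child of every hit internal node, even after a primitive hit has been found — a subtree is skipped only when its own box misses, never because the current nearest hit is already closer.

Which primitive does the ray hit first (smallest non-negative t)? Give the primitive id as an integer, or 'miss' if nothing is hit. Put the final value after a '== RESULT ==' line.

Traverse from the root:
N0 x:[51/2,87/2] y:[74/3,113/3] z:[25,58] -> hit [51/2,113/3], descend [1, 2, 10, 13]
  N1 x:[51/2,42] y:[74/3,29] z:[30,41] -> miss, prune
  N2 x:[69/2,87/2] y:[74/3,30] z:[48,57] -> miss, prune
  N10 x:[55/2,65/2] y:[89/3,106/3] z:[27,58] -> hit [89/3,65/2], descend [11, 12]
    N11 x:[57/2,65/2] y:[89/3,31] z:[27,48] -> hit [89/3,31] leaf, test {P2(miss), P11@t=89/3}
    N12 x:[55/2,31] y:[34,106/3] z:[40,58] -> miss, prune
  N13 x:[33,75/2] y:[97/3,113/3] z:[25,51] -> hit [33,75/2], descend [3, 8, 9]
    N3 x:[33,35] y:[110/3,113/3] z:[25,30] -> miss, prune
    N8 x:[35,75/2] y:[107/3,112/3] z:[36,39] -> hit [36,112/3] leaf, test {P5@t=36, P7(miss)}
    N9 x:[73/2,37] y:[97/3,33] z:[47,51] -> miss, prune

10 AABB tests over nodes [0, 1, 2, 10, 11, 12, 13, 3, 8, 9]; 2 leaves entered; closest P11.

== RESULT ==
11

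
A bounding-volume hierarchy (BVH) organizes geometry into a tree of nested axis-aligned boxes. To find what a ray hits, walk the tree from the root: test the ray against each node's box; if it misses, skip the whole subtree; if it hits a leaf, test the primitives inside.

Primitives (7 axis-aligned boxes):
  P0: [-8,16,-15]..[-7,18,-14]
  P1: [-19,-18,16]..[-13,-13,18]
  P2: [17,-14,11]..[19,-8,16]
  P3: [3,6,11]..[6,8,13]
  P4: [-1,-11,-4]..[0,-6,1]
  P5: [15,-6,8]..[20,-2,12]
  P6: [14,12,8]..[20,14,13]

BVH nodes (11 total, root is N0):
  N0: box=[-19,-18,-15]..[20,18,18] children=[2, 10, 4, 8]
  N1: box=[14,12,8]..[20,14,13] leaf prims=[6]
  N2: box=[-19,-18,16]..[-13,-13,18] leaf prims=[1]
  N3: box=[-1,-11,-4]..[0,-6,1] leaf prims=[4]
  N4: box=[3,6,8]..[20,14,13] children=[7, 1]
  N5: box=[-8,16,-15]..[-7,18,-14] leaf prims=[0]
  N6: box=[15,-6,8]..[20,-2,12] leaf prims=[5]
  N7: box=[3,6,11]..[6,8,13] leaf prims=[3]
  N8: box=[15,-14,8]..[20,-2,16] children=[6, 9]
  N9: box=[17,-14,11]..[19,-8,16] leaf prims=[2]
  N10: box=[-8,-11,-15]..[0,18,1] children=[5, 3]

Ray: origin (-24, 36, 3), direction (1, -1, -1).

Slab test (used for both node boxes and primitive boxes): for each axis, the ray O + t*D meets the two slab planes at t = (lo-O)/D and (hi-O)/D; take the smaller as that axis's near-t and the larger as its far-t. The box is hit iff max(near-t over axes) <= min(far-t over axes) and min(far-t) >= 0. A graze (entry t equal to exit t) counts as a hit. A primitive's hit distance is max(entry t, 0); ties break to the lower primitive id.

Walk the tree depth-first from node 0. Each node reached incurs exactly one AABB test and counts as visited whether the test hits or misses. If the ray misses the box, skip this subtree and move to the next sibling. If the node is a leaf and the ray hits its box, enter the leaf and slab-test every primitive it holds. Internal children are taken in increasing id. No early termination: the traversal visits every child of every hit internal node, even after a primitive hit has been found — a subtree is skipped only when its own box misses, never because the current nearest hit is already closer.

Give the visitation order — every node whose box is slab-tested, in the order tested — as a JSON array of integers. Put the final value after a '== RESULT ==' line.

Trace the traversal:
N0 x:[5,44] y:[18,54] z:[-15,18] -> hit [18,18], descend [2, 4, 8, 10]
  N2 x:[5,11] y:[49,54] z:[-15,-13] -> miss, prune
  N4 x:[27,44] y:[22,30] z:[-10,-5] -> miss, prune
  N8 x:[39,44] y:[38,50] z:[-13,-5] -> miss, prune
  N10 x:[16,24] y:[18,47] z:[2,18] -> hit [18,18], descend [3, 5]
    N3 x:[23,24] y:[42,47] z:[2,7] -> miss, prune
    N5 x:[16,17] y:[18,20] z:[17,18] -> miss, prune

Summary -> nodes [0, 2, 4, 8, 10, 3, 5]; box-tests=7; leaf-entries=0; first=miss

== RESULT ==
[0, 2, 4, 8, 10, 3, 5]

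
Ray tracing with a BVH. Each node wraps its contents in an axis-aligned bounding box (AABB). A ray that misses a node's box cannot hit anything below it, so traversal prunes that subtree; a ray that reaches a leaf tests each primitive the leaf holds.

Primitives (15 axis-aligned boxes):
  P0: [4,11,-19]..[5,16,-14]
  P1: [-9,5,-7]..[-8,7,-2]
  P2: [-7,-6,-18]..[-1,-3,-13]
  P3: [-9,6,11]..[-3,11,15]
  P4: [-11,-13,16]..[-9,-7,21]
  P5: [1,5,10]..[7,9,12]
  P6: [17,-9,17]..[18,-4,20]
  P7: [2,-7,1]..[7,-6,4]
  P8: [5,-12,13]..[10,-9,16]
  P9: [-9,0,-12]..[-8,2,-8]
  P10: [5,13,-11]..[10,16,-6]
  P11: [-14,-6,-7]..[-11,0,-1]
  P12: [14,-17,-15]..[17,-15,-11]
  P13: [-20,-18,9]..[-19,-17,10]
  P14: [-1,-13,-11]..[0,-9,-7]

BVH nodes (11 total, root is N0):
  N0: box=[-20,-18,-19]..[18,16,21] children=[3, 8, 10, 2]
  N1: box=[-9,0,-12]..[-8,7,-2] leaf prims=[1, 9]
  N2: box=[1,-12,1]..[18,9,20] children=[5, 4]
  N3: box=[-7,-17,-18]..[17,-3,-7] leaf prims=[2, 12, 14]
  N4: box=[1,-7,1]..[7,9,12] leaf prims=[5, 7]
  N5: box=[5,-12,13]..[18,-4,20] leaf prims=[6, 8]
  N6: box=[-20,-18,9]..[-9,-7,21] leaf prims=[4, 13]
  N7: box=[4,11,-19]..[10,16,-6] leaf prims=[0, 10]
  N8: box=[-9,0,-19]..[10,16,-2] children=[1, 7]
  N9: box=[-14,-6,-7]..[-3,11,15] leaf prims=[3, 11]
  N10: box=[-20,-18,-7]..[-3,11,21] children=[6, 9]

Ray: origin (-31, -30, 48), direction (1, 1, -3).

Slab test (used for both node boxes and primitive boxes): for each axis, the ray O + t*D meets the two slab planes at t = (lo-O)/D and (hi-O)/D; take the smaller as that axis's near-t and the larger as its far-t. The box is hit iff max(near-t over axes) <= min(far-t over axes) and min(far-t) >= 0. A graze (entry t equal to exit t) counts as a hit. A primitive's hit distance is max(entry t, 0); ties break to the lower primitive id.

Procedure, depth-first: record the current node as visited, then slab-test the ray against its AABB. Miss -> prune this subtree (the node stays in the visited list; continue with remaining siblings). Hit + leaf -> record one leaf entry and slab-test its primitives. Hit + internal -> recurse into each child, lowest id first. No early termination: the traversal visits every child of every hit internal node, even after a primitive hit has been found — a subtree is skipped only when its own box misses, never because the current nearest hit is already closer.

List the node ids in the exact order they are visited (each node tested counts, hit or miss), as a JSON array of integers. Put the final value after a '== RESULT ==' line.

Trace the traversal:
N0 x:[11,49] y:[12,46] z:[9,67/3] -> hit [12,67/3], descend [2, 3, 8, 10]
  N2 x:[32,49] y:[18,39] z:[28/3,47/3] -> miss, prune
  N3 x:[24,48] y:[13,27] z:[55/3,22] -> miss, prune
  N8 x:[22,41] y:[30,46] z:[50/3,67/3] -> miss, prune
  N10 x:[11,28] y:[12,41] z:[9,55/3] -> hit [12,55/3], descend [6, 9]
    N6 x:[11,22] y:[12,23] z:[9,13] -> hit [12,13] leaf, test {P4(miss), P13(miss)}
    N9 x:[17,28] y:[24,41] z:[11,55/3] -> miss, prune

7 AABB tests over nodes [0, 2, 3, 8, 10, 6, 9]; 1 leaf entered; closest miss.

== RESULT ==
[0, 2, 3, 8, 10, 6, 9]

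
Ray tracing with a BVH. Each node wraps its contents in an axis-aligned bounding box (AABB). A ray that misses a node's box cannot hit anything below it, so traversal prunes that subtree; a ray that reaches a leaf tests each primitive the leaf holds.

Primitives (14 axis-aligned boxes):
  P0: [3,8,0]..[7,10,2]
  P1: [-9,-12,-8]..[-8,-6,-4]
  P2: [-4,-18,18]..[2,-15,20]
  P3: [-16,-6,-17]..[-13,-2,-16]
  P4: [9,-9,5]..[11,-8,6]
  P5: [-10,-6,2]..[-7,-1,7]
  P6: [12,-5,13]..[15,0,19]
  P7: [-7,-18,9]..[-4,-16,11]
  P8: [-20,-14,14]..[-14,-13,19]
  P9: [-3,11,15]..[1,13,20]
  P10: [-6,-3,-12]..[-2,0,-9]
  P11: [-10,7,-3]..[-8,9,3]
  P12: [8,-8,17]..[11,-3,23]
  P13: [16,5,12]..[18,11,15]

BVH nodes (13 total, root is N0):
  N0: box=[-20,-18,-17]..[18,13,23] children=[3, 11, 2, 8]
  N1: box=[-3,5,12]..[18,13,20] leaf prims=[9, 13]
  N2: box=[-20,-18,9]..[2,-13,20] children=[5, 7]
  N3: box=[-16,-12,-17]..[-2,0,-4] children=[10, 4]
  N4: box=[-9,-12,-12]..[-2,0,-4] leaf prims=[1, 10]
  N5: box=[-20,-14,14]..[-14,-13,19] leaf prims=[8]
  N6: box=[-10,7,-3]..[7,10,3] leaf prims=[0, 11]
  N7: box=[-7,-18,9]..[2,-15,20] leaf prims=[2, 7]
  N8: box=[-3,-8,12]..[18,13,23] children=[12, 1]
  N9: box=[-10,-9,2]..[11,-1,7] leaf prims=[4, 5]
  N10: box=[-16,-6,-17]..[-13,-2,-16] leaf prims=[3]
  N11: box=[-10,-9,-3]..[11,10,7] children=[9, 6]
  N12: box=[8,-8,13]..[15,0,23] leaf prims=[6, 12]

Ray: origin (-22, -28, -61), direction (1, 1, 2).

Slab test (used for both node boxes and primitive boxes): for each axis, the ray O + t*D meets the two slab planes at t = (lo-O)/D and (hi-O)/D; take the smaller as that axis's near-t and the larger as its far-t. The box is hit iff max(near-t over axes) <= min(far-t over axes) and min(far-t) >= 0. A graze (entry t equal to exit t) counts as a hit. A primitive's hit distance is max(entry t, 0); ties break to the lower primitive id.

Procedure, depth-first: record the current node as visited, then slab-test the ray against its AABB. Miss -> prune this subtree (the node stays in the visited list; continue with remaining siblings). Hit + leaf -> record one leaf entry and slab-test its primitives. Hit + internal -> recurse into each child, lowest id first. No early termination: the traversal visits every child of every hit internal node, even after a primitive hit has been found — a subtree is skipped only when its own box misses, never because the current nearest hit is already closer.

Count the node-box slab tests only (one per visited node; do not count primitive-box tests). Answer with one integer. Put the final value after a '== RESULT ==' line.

Trace the traversal:
N0 x:[2,40] y:[10,41] z:[22,42] -> hit [22,40], descend [2, 3, 8, 11]
  N2 x:[2,24] y:[10,15] z:[35,81/2] -> miss, prune
  N3 x:[6,20] y:[16,28] z:[22,57/2] -> miss, prune
  N8 x:[19,40] y:[20,41] z:[73/2,42] -> hit [73/2,40], descend [1, 12]
    N1 x:[19,40] y:[33,41] z:[73/2,81/2] -> hit [73/2,40] leaf, test {P9(miss), P13@t=38}
    N12 x:[30,37] y:[20,28] z:[37,42] -> miss, prune
  N11 x:[12,33] y:[19,38] z:[29,34] -> hit [29,33], descend [6, 9]
    N6 x:[12,29] y:[35,38] z:[29,32] -> miss, prune
    N9 x:[12,33] y:[19,27] z:[63/2,34] -> miss, prune

Summary -> nodes [0, 2, 3, 8, 1, 12, 11, 6, 9]; box-tests=9; leaf-entries=1; first=P13

== RESULT ==
9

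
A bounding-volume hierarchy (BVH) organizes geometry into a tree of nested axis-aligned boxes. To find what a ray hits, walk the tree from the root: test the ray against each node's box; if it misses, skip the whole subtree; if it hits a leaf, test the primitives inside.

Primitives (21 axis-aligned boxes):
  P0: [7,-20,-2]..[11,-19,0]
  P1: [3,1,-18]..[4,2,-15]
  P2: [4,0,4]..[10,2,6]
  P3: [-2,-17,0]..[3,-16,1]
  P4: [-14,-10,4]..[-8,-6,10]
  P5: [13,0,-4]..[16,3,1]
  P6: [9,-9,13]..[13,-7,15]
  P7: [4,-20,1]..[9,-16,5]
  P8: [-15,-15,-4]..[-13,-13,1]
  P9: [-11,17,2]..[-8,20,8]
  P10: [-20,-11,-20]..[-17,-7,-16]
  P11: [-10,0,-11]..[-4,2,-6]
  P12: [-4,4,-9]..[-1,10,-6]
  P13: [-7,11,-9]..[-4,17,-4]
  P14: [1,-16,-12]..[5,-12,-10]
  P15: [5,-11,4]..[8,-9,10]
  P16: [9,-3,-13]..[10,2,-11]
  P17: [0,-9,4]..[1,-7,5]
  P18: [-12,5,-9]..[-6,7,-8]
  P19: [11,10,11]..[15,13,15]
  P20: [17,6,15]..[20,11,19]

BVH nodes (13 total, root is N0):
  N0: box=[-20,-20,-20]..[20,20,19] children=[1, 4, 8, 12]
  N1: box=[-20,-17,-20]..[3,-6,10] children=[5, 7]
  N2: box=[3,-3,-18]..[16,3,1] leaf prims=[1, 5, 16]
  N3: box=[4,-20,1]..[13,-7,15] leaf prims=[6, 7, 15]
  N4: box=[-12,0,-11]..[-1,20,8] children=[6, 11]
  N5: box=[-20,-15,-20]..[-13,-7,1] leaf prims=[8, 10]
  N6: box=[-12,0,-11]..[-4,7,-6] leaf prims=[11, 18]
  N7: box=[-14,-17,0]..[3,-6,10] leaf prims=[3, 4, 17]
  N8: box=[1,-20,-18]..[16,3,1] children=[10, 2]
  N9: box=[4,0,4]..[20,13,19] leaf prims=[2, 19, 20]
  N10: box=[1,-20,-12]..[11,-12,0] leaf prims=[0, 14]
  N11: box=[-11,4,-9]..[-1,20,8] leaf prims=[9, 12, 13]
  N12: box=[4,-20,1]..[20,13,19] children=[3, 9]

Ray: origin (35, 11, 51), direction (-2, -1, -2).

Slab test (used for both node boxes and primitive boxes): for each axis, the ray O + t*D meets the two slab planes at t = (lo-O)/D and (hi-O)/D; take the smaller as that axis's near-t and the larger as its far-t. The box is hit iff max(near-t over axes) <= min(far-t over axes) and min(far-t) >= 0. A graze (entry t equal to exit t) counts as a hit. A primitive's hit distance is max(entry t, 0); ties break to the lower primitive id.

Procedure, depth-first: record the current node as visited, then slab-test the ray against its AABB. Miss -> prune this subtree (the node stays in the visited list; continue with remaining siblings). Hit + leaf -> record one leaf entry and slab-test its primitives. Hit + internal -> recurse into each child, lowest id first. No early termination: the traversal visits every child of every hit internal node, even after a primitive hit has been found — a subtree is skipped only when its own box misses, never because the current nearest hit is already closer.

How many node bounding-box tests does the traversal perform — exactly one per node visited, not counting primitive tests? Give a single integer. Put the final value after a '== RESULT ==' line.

Traverse from the root:
N0 x:[15/2,55/2] y:[-9,31] z:[16,71/2] -> hit [16,55/2], descend [1, 4, 8, 12]
  N1 x:[16,55/2] y:[17,28] z:[41/2,71/2] -> hit [41/2,55/2], descend [5, 7]
    N5 x:[24,55/2] y:[18,26] z:[25,71/2] -> hit [25,26] leaf, test {P8@t=25, P10(miss)}
    N7 x:[16,49/2] y:[17,28] z:[41/2,51/2] -> hit [41/2,49/2] leaf, test {P3(miss), P4(miss), P17(miss)}
  N4 x:[18,47/2] y:[-9,11] z:[43/2,31] -> miss, prune
  N8 x:[19/2,17] y:[8,31] z:[25,69/2] -> miss, prune
  N12 x:[15/2,31/2] y:[-2,31] z:[16,25] -> miss, prune

7 AABB tests over nodes [0, 1, 5, 7, 4, 8, 12]; 2 leaves entered; closest P8.

== RESULT ==
7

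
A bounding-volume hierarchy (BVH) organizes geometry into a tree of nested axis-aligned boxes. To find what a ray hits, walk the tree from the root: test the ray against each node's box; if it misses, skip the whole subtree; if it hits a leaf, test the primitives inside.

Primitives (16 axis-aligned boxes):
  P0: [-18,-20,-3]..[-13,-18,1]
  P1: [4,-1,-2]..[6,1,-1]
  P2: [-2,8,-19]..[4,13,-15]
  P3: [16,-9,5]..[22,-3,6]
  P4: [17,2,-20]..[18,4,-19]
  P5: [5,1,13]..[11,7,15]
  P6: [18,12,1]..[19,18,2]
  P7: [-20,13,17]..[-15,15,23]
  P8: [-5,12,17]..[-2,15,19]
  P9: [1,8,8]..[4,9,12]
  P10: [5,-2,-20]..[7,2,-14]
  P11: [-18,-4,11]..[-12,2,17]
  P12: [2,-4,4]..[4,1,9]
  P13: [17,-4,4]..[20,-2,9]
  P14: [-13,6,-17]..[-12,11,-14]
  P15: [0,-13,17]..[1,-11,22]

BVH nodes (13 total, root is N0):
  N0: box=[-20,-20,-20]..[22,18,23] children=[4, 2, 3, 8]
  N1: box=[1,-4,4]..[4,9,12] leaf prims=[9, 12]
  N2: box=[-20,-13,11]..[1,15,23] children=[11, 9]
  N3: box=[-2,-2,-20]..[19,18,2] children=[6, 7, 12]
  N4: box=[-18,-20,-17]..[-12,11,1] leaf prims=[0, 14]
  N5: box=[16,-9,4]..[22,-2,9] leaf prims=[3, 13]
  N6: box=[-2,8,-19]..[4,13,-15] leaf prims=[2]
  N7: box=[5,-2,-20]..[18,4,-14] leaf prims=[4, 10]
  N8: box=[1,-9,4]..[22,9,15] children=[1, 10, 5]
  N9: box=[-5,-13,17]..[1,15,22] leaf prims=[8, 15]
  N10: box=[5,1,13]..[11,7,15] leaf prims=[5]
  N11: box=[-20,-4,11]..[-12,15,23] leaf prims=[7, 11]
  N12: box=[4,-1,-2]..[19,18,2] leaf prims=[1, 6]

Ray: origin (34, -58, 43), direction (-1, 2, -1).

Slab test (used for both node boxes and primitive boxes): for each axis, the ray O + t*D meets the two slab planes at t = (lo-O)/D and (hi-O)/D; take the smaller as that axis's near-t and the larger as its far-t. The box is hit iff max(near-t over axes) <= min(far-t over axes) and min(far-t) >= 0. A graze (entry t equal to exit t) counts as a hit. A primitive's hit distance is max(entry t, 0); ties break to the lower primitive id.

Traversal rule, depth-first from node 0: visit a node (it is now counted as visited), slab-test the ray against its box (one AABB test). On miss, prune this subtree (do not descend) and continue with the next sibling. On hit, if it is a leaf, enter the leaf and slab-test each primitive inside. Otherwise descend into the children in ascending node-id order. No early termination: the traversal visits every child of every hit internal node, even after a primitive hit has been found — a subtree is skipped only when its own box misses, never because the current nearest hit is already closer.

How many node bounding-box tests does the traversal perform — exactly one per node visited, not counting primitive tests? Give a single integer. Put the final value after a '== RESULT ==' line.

Traverse from the root:
N0 x:[12,54] y:[19,38] z:[20,63] -> hit [20,38], descend [2, 3, 4, 8]
  N2 x:[33,54] y:[45/2,73/2] z:[20,32] -> miss, prune
  N3 x:[15,36] y:[28,38] z:[41,63] -> miss, prune
  N4 x:[46,52] y:[19,69/2] z:[42,60] -> miss, prune
  N8 x:[12,33] y:[49/2,67/2] z:[28,39] -> hit [28,33], descend [1, 5, 10]
    N1 x:[30,33] y:[27,67/2] z:[31,39] -> hit [31,33] leaf, test {P9@t=33, P12(miss)}
    N5 x:[12,18] y:[49/2,28] z:[34,39] -> miss, prune
    N10 x:[23,29] y:[59/2,65/2] z:[28,30] -> miss, prune

Summary -> nodes [0, 2, 3, 4, 8, 1, 5, 10]; box-tests=8; leaf-entries=1; first=P9

== RESULT ==
8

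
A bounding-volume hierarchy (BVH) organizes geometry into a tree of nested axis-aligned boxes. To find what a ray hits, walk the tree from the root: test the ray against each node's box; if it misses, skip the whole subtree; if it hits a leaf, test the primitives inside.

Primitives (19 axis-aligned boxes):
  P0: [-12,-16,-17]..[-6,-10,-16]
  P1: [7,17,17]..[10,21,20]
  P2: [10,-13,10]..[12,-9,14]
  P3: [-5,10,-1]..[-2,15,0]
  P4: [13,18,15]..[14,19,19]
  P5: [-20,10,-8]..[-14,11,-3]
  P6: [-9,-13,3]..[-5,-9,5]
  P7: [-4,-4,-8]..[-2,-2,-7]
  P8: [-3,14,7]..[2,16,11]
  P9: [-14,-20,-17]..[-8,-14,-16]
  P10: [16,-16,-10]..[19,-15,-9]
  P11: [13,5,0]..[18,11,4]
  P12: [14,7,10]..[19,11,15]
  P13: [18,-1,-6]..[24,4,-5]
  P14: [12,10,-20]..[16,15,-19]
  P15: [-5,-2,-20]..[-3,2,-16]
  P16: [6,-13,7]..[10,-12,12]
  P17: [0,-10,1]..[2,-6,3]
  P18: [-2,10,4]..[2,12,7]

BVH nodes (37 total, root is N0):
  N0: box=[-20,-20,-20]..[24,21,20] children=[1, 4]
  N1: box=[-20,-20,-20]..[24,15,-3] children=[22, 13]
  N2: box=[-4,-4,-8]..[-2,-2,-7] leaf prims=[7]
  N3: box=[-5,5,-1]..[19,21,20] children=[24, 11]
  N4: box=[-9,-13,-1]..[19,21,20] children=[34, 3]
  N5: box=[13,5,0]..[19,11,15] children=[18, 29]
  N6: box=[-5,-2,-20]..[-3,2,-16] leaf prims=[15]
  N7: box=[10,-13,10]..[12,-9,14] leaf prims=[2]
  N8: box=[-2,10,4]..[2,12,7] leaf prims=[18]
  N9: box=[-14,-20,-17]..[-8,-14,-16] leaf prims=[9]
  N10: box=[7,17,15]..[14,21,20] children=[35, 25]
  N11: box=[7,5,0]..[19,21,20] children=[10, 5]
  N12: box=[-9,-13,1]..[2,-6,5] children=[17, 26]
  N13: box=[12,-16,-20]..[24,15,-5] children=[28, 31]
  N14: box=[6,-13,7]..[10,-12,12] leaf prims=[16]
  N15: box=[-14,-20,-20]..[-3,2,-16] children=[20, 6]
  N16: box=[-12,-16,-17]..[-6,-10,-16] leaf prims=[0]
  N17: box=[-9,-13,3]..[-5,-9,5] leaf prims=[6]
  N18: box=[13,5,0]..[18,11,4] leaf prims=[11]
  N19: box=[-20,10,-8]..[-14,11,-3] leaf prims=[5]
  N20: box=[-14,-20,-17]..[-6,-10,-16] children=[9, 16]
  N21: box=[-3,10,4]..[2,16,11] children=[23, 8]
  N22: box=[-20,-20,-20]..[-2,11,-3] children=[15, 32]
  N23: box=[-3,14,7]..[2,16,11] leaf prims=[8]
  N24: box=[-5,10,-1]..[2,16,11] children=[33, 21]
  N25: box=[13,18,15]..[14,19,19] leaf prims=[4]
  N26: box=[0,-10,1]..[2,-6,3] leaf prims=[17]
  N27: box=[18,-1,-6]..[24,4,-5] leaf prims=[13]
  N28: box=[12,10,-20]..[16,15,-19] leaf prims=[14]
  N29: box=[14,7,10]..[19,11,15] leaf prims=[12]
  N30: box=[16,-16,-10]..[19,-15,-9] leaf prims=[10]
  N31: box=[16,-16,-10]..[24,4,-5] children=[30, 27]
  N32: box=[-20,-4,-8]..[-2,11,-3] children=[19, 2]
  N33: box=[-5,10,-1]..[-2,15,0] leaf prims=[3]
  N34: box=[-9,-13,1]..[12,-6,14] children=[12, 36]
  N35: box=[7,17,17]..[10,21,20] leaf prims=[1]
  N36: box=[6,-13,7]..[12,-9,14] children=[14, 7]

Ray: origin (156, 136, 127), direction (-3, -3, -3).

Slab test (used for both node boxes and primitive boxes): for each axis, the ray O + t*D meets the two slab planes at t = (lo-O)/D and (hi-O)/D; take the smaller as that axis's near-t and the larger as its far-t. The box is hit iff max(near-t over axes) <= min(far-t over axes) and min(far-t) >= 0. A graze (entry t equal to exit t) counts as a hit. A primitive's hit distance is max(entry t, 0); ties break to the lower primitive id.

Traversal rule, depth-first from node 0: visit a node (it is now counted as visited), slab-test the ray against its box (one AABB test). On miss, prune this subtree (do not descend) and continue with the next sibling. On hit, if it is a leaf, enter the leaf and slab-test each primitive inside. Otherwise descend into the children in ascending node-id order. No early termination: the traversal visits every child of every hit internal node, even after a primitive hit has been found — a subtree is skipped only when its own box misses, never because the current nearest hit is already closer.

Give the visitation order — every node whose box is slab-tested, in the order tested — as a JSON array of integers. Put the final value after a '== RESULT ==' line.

Traverse from the root:
N0 x:[44,176/3] y:[115/3,52] z:[107/3,49] -> hit [44,49], descend [1, 4]
  N1 x:[44,176/3] y:[121/3,52] z:[130/3,49] -> hit [44,49], descend [13, 22]
    N13 x:[44,48] y:[121/3,152/3] z:[44,49] -> hit [44,48], descend [28, 31]
      N28 x:[140/3,48] y:[121/3,42] z:[146/3,49] -> miss, prune
      N31 x:[44,140/3] y:[44,152/3] z:[44,137/3] -> hit [44,137/3], descend [27, 30]
        N27 x:[44,46] y:[44,137/3] z:[44,133/3] -> hit [44,133/3] leaf, test {P13@t=44}
        N30 x:[137/3,140/3] y:[151/3,152/3] z:[136/3,137/3] -> miss, prune
    N22 x:[158/3,176/3] y:[125/3,52] z:[130/3,49] -> miss, prune
  N4 x:[137/3,55] y:[115/3,149/3] z:[107/3,128/3] -> miss, prune

Visited [0, 1, 13, 28, 31, 27, 30, 22, 4]. Tests: 9 box, 1 leaf. Nearest: P13.

== RESULT ==
[0, 1, 13, 28, 31, 27, 30, 22, 4]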